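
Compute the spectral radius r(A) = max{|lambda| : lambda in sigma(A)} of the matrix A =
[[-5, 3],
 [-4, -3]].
r(A) = sqrt(27) ≈ 5.1962

The eigenvalues of A are the roots of its characteristic polynomial. With M = A (coefficients from the trace and determinant):
  p(λ) = det(λ I - M) = λ^2 + 8λ + 27.
For λ^2 + 8λ + 27 the discriminant is -44. It is negative, so the roots are the complex-conjugate pair λ = -4 ± (sqrt(44)/2) i ≈ -4 ± 3.3166i. For a conjugate pair the product of the roots equals the constant term, so |λ|^2 = 27 and |λ| = sqrt(27) ≈ 5.1962.
Thus the eigenvalues (to 4 decimals) are -4 ± 3.3166i (modulus 5.1962). The spectral radius is the largest modulus: r(A) = sqrt(27) ≈ 5.1962. (Cross-check: r(A) ≤ ||A||_2 ≈ 6.4331; equality holds whenever A is normal, though it can also hold for some non-normal A.)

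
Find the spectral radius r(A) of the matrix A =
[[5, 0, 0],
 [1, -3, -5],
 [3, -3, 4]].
r(A) = (1 + sqrt(109))/2 ≈ 5.7202

The eigenvalues of A are the roots of its characteristic polynomial. With M = A (coefficients from the trace, the sum of principal 2x2 minors, and det A):
  p(λ) = det(λ I - M) = λ^3 - 6λ^2 - 22λ + 135.
By the rational root theorem any rational root is an integer divisor of 135. Testing λ = 5: p(5) = 125 - 150 - 110 + 135 = 0, so λ = 5 is a root. Dividing out (λ - 5) leaves p(λ) = (λ - 5)(λ^2 - λ - 27). For λ^2 - λ - 27 the discriminant is 109. It is nonnegative but not a perfect square, so the roots are real and irrational: λ = (1 ± sqrt(109))/2 ≈ 5.7202, -4.7202.
Thus the eigenvalues (to 4 decimals) are 5.7202 (modulus 5.7202); -4.7202 (modulus 4.7202); 5 (modulus 5). The spectral radius is the largest modulus: r(A) = (1 + sqrt(109))/2 ≈ 5.7202. (Cross-check: r(A) ≤ ||A||_2 ≈ 6.816; equality holds whenever A is normal, though it can also hold for some non-normal A.)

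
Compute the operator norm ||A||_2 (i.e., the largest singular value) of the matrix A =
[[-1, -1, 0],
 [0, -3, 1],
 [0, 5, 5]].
||A||_2 ≈ 7.2778 (= sqrt(largest eigenvalue of A^T A))

||A||_2 = sigma_max(A) = sqrt(lambda_max(A^T A)). Form the symmetric matrix M = A^T A =
[[1, 1, 0],
 [1, 35, 22],
 [0, 22, 26]].
Its characteristic polynomial (trace, sum of principal 2x2 minors, determinant of M give the coefficients) is
  p(λ) = det(λ I - M) = λ^3 - 62λ^2 + 486λ - 400.
No integer candidate from the rational root theorem (±divisors of 400) is a root, so the roots are irrational. The cubic discriminant is Δ = 280078000 > 0, so there are three distinct real roots. p(0) = -400 and p(1) = 25 have opposite signs, so a root lies in (0, 1); Newton's method refines it to λ ≈ 0.9322. p(8) = 32 and p(9) = -319 have opposite signs, so a root lies in (8, 9); Newton's method refines it to λ ≈ 8.1007. p(52) = -2168 and p(53) = 77 have opposite signs, so a root lies in (52, 53); Newton's method refines it to λ ≈ 52.9671. Check (Vieta): the three roots sum to 62, matching tr M = 62.
So the eigenvalues of A^T A are ≈ 0.9322, 8.1007, 52.9671 (all ≥ 0, as they must be for A^T A). The largest is λ_max ≈ 52.9671, hence ||A||_2 = sqrt(λ_max) ≈ 7.2778.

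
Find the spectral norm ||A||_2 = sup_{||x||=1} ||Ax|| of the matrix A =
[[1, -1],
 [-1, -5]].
||A||_2 = sqrt((28 + sqrt(640))/2) ≈ 5.1623 (= sqrt(largest eigenvalue of A^T A))

||A||_2 = sigma_max(A) = sqrt(lambda_max(A^T A)). Form the symmetric matrix M = A^T A =
[[2, 4],
 [4, 26]].
Its characteristic polynomial (trace, determinant of M give the coefficients) is
  p(λ) = det(λ I - M) = λ^2 - 28λ + 36.
For λ^2 - 28λ + 36 the discriminant is 640. It is nonnegative but not a perfect square, so the roots are real and irrational: λ = (28 ± sqrt(640))/2 ≈ 26.6491, 1.3509.
So the eigenvalues of A^T A are ≈ 1.3509, 26.6491 (all ≥ 0, as they must be for A^T A). The largest is λ_max = (28 + sqrt(640))/2 ≈ 26.6491, hence ||A||_2 = sqrt(λ_max) = sqrt((28 + sqrt(640))/2) ≈ 5.1623.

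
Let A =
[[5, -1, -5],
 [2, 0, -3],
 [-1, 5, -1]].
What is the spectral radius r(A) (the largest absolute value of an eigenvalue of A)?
r(A) ≈ 3.5991

The eigenvalues of A are the roots of its characteristic polynomial. With M = A (coefficients from the trace, the sum of principal 2x2 minors, and det A):
  p(λ) = det(λ I - M) = λ^3 - 4λ^2 + 7λ - 20.
No integer candidate from the rational root theorem (±divisors of 20) is a root, so the roots are irrational. The cubic discriminant is Δ = -6428 < 0, so there is one real root and a complex-conjugate pair. p(3) = -8 and p(4) = 8 have opposite signs, so a root lies in (3, 4); Newton's method refines it to λ ≈ 3.5991. Dividing out (λ - (3.5991)) leaves approximately λ^2 - 0.4009λ + 5.557. For λ^2 - 0.4009λ + 5.557 the discriminant is -22.0673. It is negative, so the remaining roots are the complex-conjugate pair λ ≈ 0.2005 ± 2.3488i. Their product equals the constant term, so |λ|^2 ≈ 5.557 and |λ| ≈ 2.3573.
Thus the eigenvalues (to 4 decimals) are 3.5991 (modulus 3.5991); 0.2005 ± 2.3488i (modulus 2.3573). The spectral radius is the largest modulus: r(A) ≈ 3.5991. (Cross-check: r(A) ≤ ||A||_2 ≈ 7.9903; equality holds whenever A is normal, though it can also hold for some non-normal A.)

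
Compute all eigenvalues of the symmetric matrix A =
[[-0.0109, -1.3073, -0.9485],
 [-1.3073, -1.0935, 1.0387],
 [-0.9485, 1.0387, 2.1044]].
sigma(A) ≈ {-2, 0, 3}

A is real symmetric, so its spectrum consists of real eigenvalues. Expanding the characteristic polynomial of the displayed matrix gives
  det(λ I - A) = p(λ) = λ^3 + (-1)λ^2 + (-6)λ + (0).
Solving p(λ) = 0 yields eigenvalues ≈ -2, 0, 3. (A is shown rounded to 4 decimals, so these recover the underlying integer eigenvalues to within that precision.)
Verification: the trace of A = 1 equals the sum of eigenvalues 1, and det(A) ≈ 0.0000 matches the eigenvalue product 0.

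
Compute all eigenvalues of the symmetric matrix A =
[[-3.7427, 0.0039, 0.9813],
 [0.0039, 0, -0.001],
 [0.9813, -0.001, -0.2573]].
sigma(A) ≈ {-4, 0} (0 with multiplicity 2)

A is real symmetric, so its spectrum consists of real eigenvalues. Expanding the characteristic polynomial of the displayed matrix gives
  det(λ I - A) = p(λ) = λ^3 + (4)λ^2 + (0)λ + (0).
Solving p(λ) = 0 yields eigenvalues ≈ -4, 0, 0. (A is shown rounded to 4 decimals, so these recover the underlying integer eigenvalues to within that precision.)
Verification: the trace of A = -4 equals the sum of eigenvalues -4, and det(A) ≈ 0.0000 matches the eigenvalue product 0.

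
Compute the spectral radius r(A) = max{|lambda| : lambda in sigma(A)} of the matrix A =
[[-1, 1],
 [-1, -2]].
r(A) = sqrt(3) ≈ 1.7321

The eigenvalues of A are the roots of its characteristic polynomial. With M = A (coefficients from the trace and determinant):
  p(λ) = det(λ I - M) = λ^2 + 3λ + 3.
For λ^2 + 3λ + 3 the discriminant is -3. It is negative, so the roots are the complex-conjugate pair λ = -3/2 ± (sqrt(3)/2) i ≈ -1.5 ± 0.866i. For a conjugate pair the product of the roots equals the constant term, so |λ|^2 = 3 and |λ| = sqrt(3) ≈ 1.7321.
Thus the eigenvalues (to 4 decimals) are -1.5 ± 0.866i (modulus 1.7321). The spectral radius is the largest modulus: r(A) = sqrt(3) ≈ 1.7321. (Cross-check: r(A) ≤ ||A||_2 ≈ 2.3028; equality holds whenever A is normal, though it can also hold for some non-normal A.)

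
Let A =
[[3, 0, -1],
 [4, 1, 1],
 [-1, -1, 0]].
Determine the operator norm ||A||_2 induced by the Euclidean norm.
||A||_2 ≈ 5.2015 (= sqrt(largest eigenvalue of A^T A))

||A||_2 = sigma_max(A) = sqrt(lambda_max(A^T A)). Form the symmetric matrix M = A^T A =
[[26, 5, 1],
 [5, 2, 1],
 [1, 1, 2]].
Its characteristic polynomial (trace, sum of principal 2x2 minors, determinant of M give the coefficients) is
  p(λ) = det(λ I - M) = λ^3 - 30λ^2 + 81λ - 36.
No integer candidate from the rational root theorem (±divisors of 36) is a root, so the roots are irrational. The cubic discriminant is Δ = 1430784 > 0, so there are three distinct real roots. p(0) = -36 and p(1) = 16 have opposite signs, so a root lies in (0, 1); Newton's method refines it to λ ≈ 0.5574. p(2) = 14 and p(3) = -36 have opposite signs, so a root lies in (2, 3); Newton's method refines it to λ ≈ 2.3873. p(27) = -36 and p(28) = 664 have opposite signs, so a root lies in (27, 28); Newton's method refines it to λ ≈ 27.0553. Check (Vieta): the three roots sum to 30, matching tr M = 30.
So the eigenvalues of A^T A are ≈ 0.5574, 2.3873, 27.0553 (all ≥ 0, as they must be for A^T A). The largest is λ_max ≈ 27.0553, hence ||A||_2 = sqrt(λ_max) ≈ 5.2015.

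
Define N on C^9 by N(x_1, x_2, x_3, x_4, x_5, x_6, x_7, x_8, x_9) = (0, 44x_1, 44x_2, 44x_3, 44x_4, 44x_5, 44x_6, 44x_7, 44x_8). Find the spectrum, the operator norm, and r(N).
sigma(N) = {0}; ||N|| = 44; r(N) = 0. (N is nilpotent with N^9 = 0.)

On C^9, N is a strictly lower-triangular matrix with 44 on the subdiagonal and zeros elsewhere, so its characteristic polynomial is lambda^9 and every eigenvalue is 0: sigma(N) = {0}. For the operator norm, N e_i = 44e_{i+1} for i = 1, ..., 8 and N e_9 = 0, so the singular values of N are 44 (with multiplicity 8) and 0; hence ||N|| = 44. The spectral radius r(N) = max|lambda| = 0. Note ||N|| > r(N) — characteristic of non-normal nilpotent operators. Indeed N^9 = 0.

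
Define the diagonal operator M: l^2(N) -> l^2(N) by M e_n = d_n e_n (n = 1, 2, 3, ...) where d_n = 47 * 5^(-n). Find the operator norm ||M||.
||M|| = 47/5 (attained at n = 1)

For M diagonal, ||M|| = sup_n |d_n|. The sequence d_n = 47 * 5^(-n) is positive and strictly decreasing (ratio 5^(-1) < 1), so the supremum is d_1 = 47/5. Hence ||M|| = 47/5.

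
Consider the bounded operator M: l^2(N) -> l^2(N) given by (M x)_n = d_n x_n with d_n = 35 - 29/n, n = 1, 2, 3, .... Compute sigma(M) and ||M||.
sigma(M) = {35 - 29/n : n ≥ 1} ∪ {35}; ||M|| = 35

A bounded diagonal operator on l^2 with diagonal entries d_n has spectrum equal to the closure of {d_n : n ≥ 1}: every d_n is an eigenvalue (with eigenvector e_n), so {d_n} ⊂ sigma(M); the spectrum is closed, so its closure is too; and for lambda not in the closure, (M - lambda I) has bounded inverse (the diagonal entries 1/(d_n - lambda) are bounded). For our sequence d_n = 35 - 29/n, n = 1, 2, 3, ...:
  - {d_n} = {35 - 29/n : n ≥ 1}; the only limit point is 35
  - closure = {35 - 29/n : n ≥ 1} ∪ {35}
For the norm: a diagonal operator has ||M|| = sup_n |d_n|. Here d_n = 35 - 29/n increases monotonically from d_1 = 6 toward 35, with all terms in [6, 35); so sup_n |d_n| = 35 (the supremum is the limit, not attained). So ||M|| = 35.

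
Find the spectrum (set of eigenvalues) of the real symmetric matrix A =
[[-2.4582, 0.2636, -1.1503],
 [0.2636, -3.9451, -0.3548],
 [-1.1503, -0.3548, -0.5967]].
sigma(A) ≈ {-4, -3, 0}

A is real symmetric, so its spectrum consists of real eigenvalues. Expanding the characteristic polynomial of the displayed matrix gives
  det(λ I - A) = p(λ) = λ^3 + (7)λ^2 + (12)λ + (0).
Solving p(λ) = 0 yields eigenvalues ≈ -4, -3, 0. (A is shown rounded to 4 decimals, so these recover the underlying integer eigenvalues to within that precision.)
Verification: the trace of A = -7 equals the sum of eigenvalues -7, and det(A) ≈ -0.0005 matches the eigenvalue product 0.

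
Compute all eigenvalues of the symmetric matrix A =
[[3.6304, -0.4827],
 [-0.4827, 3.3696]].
sigma(A) ≈ {3, 4}

A is real symmetric, so its spectrum consists of real eigenvalues. Expanding the characteristic polynomial of the displayed matrix gives
  det(λ I - A) = p(λ) = λ^2 + (-7)λ + (12).
Solving p(λ) = 0 yields eigenvalues ≈ 3, 4. (A is shown rounded to 4 decimals, so these recover the underlying integer eigenvalues to within that precision.)
Verification: the trace of A = 7 equals the sum of eigenvalues 7, and det(A) ≈ 12.0000 matches the eigenvalue product 12.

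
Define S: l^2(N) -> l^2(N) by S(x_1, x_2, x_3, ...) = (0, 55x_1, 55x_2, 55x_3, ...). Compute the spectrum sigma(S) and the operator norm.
sigma(S) = closed disk {z in C : |z| ≤ 55}; ||S|| = 55

Note S = 55·U where U is the unit right shift (U x)_k = x_{k-1} (with x_0 := 0); so ||S|| = 55||U|| and sigma(S) = 55·sigma(U). ||S x||^2 = sum_{k≥1} |55x_k|^2 = 3025||x||^2, so ||S|| = 55 and sigma(S) ⊂ {|z| ≤ 55}. For any |lambda| < 55, the equation (S - lambda I) x = 0 forces x_1 = 0, then 55x_k = lambda x_{k+1} ⇒ x = 0, so S has no eigenvalues. But (S - lambda I) is not surjective for |lambda| < 55: solving (S - lambda I) x = e_1 would require x_n proportional to (lambda/55)^(-n), which is not in l^2. So every |lambda| < 55 lies in the residual spectrum. The boundary |lambda| = 55 is in the approximate point spectrum (the spectrum is closed). Hence sigma(S) is the closed disk of radius 55.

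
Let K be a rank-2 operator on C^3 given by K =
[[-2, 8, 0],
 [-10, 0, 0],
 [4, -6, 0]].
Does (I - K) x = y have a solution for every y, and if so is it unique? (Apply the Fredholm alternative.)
(I - K) is invertible (det(I - K) = 83 ≠ 0), so for every y in C^3 the equation (I - K) x = y has a unique solution.

K has rank 2 and factors as K = U V^T = u1 v1^T + u2 v2^T with u1 = (-2, -2, 2), v1 = (3, -2, 0), u2 = (2, -2, -1), v2 = (2, 2, 0) (multiplying out reproduces the displayed K). The nonzero eigenvalues of U V^T coincide with those of the 2 x 2 matrix G = V^T U = [[v1·u1, v1·u2], [v2·u1, v2·u2]] = [[-2, 10], [-8, 0]], and by the Sylvester determinant identity det(I_3 - U V^T) = det(I_2 - V^T U) = det([[3, -10], [8, 1]]) = (3)(1) - (-10)(8) = 83. (Direct check: I - K =
[[3, -8, 0],
 [10, 1, 0],
 [-4, 6, 1]]
has determinant 83.) The finite-dimensional Fredholm alternative says: either (I - K) is invertible, or ker(I - K) ≠ {0} and then range(I - K) = ker((I - K)^*)^⊥, with dim ker(I - K) = dim ker((I - K)^*). Since det(I - K) ≠ 0, 1 is not an eigenvalue of K and ker(I - K) = {0}, so we are in the first case: for every y there is a unique x = (I - K)^(-1) y. (Explicitly, by the Woodbury identity, (I - U V^T)^(-1) = I + U (I_2 - G)^(-1) V^T.)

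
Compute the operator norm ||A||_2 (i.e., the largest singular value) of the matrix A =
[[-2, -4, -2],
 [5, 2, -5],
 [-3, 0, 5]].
||A||_2 ≈ 9.2452 (= sqrt(largest eigenvalue of A^T A))

||A||_2 = sigma_max(A) = sqrt(lambda_max(A^T A)). Form the symmetric matrix M = A^T A =
[[38, 18, -36],
 [18, 20, -2],
 [-36, -2, 54]].
Its characteristic polynomial (trace, sum of principal 2x2 minors, determinant of M give the coefficients) is
  p(λ) = det(λ I - M) = λ^3 - 112λ^2 + 2268λ - 64.
No integer candidate from the rational root theorem (±divisors of 64) is a root, so the roots are irrational. The cubic discriminant is Δ = 17792211200 > 0, so there are three distinct real roots. p(0) = -64 and p(1) = 2093 have opposite signs, so a root lies in (0, 1); Newton's method refines it to λ ≈ 0.0283. p(26) = 768 and p(27) = -793 have opposite signs, so a root lies in (26, 27); Newton's method refines it to λ ≈ 26.4972. p(85) = -2359 and p(86) = 2688 have opposite signs, so a root lies in (85, 86); Newton's method refines it to λ ≈ 85.4745. Check (Vieta): the three roots sum to 112, matching tr M = 112.
So the eigenvalues of A^T A are ≈ 0.0283, 26.4972, 85.4745 (all ≥ 0, as they must be for A^T A). The largest is λ_max ≈ 85.4745, hence ||A||_2 = sqrt(λ_max) ≈ 9.2452.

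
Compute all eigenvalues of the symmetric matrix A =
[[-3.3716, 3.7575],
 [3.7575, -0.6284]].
sigma(A) ≈ {-6, 2}

A is real symmetric, so its spectrum consists of real eigenvalues. Expanding the characteristic polynomial of the displayed matrix gives
  det(λ I - A) = p(λ) = λ^2 + (4)λ + (-12).
Solving p(λ) = 0 yields eigenvalues ≈ -6, 2. (A is shown rounded to 4 decimals, so these recover the underlying integer eigenvalues to within that precision.)
Verification: the trace of A = -4 equals the sum of eigenvalues -4, and det(A) ≈ -12.0001 matches the eigenvalue product -12.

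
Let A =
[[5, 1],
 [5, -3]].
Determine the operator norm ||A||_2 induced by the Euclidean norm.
||A||_2 = sqrt((60 + sqrt(2000))/2) ≈ 7.2361 (= sqrt(largest eigenvalue of A^T A))

||A||_2 = sigma_max(A) = sqrt(lambda_max(A^T A)). Form the symmetric matrix M = A^T A =
[[50, -10],
 [-10, 10]].
Its characteristic polynomial (trace, determinant of M give the coefficients) is
  p(λ) = det(λ I - M) = λ^2 - 60λ + 400.
For λ^2 - 60λ + 400 the discriminant is 2000. It is nonnegative but not a perfect square, so the roots are real and irrational: λ = (60 ± sqrt(2000))/2 ≈ 52.3607, 7.6393.
So the eigenvalues of A^T A are ≈ 7.6393, 52.3607 (all ≥ 0, as they must be for A^T A). The largest is λ_max = (60 + sqrt(2000))/2 ≈ 52.3607, hence ||A||_2 = sqrt(λ_max) = sqrt((60 + sqrt(2000))/2) ≈ 7.2361.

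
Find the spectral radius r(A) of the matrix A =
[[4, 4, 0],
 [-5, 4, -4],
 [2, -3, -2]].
r(A) ≈ 6.5101

The eigenvalues of A are the roots of its characteristic polynomial. With M = A (coefficients from the trace, the sum of principal 2x2 minors, and det A):
  p(λ) = det(λ I - M) = λ^3 - 6λ^2 + 8λ + 152.
No integer candidate from the rational root theorem (±divisors of 152) is a root, so the roots are irrational. The cubic discriminant is Δ = -623552 < 0, so there is one real root and a complex-conjugate pair. p(-4) = -40 and p(-3) = 47 have opposite signs, so a root lies in (-4, -3); Newton's method refines it to λ ≈ -3.5865. Dividing out (λ - (-3.5865)) leaves approximately λ^2 - 9.5865λ + 42.3815. For λ^2 - 9.5865λ + 42.3815 the discriminant is -77.6258. It is negative, so the remaining roots are the complex-conjugate pair λ ≈ 4.7932 ± 4.4053i. Their product equals the constant term, so |λ|^2 ≈ 42.3815 and |λ| ≈ 6.5101.
Thus the eigenvalues (to 4 decimals) are -3.5865 (modulus 3.5865); 4.7932 ± 4.4053i (modulus 6.5101). The spectral radius is the largest modulus: r(A) ≈ 6.5101. (Cross-check: r(A) ≤ ||A||_2 ≈ 7.8516; equality holds whenever A is normal, though it can also hold for some non-normal A.)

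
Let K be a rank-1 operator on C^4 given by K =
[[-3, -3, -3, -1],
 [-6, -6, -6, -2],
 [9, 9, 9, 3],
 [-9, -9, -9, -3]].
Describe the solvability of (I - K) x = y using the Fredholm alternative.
(I - K) is invertible (det(I - K) = 4 ≠ 0), so for every y in C^4 the equation (I - K) x = y has a unique solution.

K has rank 1, so it is an outer product K = u v^T: every row of K is a multiple of one row vector. Reading off the entries, u = (1, 2, -3, 3) and v = (-3, -3, -3, -1) (row i of K equals u_i·v^T). A rank-one matrix u v^T satisfies K u = u (v·u) and kills the (3)-dimensional subspace v^⊥, so its characteristic polynomial is lambda^3 (lambda - v·u) with v·u = tr K = -3. Hence the eigenvalues of I - K are 1 (multiplicity 3) and 1 - (-3) = 4, so det(I - K) = 4. (Direct check: I - K =
[[4, 3, 3, 1],
 [6, 7, 6, 2],
 [-9, -9, -8, -3],
 [9, 9, 9, 4]]
has determinant 4.) The finite-dimensional Fredholm alternative says: either (I - K) is invertible, or ker(I - K) ≠ {0} and then range(I - K) = ker((I - K)^*)^⊥, with dim ker(I - K) = dim ker((I - K)^*). Since det(I - K) ≠ 0, 1 is not an eigenvalue of K and ker(I - K) = {0}, so we are in the first case: for every y there is a unique x = (I - K)^(-1) y. Explicitly, by the Sherman–Morrison formula, (I - u v^T)^(-1) = I + u v^T/(1 - v·u), i.e. (I - K)^(-1) = I + K/(4).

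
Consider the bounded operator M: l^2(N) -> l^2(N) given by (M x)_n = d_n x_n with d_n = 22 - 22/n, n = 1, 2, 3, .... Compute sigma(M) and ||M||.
sigma(M) = {22 - 22/n : n ≥ 1} ∪ {22}; ||M|| = 22

A bounded diagonal operator on l^2 with diagonal entries d_n has spectrum equal to the closure of {d_n : n ≥ 1}: every d_n is an eigenvalue (with eigenvector e_n), so {d_n} ⊂ sigma(M); the spectrum is closed, so its closure is too; and for lambda not in the closure, (M - lambda I) has bounded inverse (the diagonal entries 1/(d_n - lambda) are bounded). For our sequence d_n = 22 - 22/n, n = 1, 2, 3, ...:
  - {d_n} = {22 - 22/n : n ≥ 1}; the only limit point is 22
  - closure = {22 - 22/n : n ≥ 1} ∪ {22}
For the norm: a diagonal operator has ||M|| = sup_n |d_n|. Here d_n = 22 - 22/n increases monotonically from d_1 = 0 toward 22, with all terms in [0, 22); so sup_n |d_n| = 22 (the supremum is the limit, not attained). So ||M|| = 22.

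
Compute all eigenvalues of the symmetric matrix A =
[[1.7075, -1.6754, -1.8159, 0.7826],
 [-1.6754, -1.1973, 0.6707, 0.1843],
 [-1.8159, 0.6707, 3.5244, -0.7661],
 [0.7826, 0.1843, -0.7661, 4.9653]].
sigma(A) ≈ {-2, 1, 4, 6}

A is real symmetric, so its spectrum consists of real eigenvalues. Expanding the characteristic polynomial of the displayed matrix gives
  det(λ I - A) = p(λ) = λ^4 + (-9)λ^3 + (12)λ^2 + (44.0015)λ + (-48).
Solving p(λ) = 0 yields eigenvalues ≈ -2, 1, 4, 6. (A is shown rounded to 4 decimals, so these recover the underlying integer eigenvalues to within that precision.)
Verification: the trace of A = 9 equals the sum of eigenvalues 9, and det(A) ≈ -48.0001 matches the eigenvalue product -48.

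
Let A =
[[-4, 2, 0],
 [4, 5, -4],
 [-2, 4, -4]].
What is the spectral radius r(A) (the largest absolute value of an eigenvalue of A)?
r(A) ≈ 4.2664

The eigenvalues of A are the roots of its characteristic polynomial. With M = A (coefficients from the trace, the sum of principal 2x2 minors, and det A):
  p(λ) = det(λ I - M) = λ^3 + 3λ^2 - 16λ - 64.
No integer candidate from the rational root theorem (±divisors of 64) is a root, so the roots are irrational. The cubic discriminant is Δ = -29696 < 0, so there is one real root and a complex-conjugate pair. p(4) = -16 and p(5) = 56 have opposite signs, so a root lies in (4, 5); Newton's method refines it to λ ≈ 4.2664. Dividing out (λ - (4.2664)) leaves approximately λ^2 + 7.2664λ + 15.001. For λ^2 + 7.2664λ + 15.001 the discriminant is -7.204. It is negative, so the remaining roots are the complex-conjugate pair λ ≈ -3.6332 ± 1.342i. Their product equals the constant term, so |λ|^2 ≈ 15.001 and |λ| ≈ 3.8731.
Thus the eigenvalues (to 4 decimals) are 4.2664 (modulus 4.2664); -3.6332 ± 1.342i (modulus 3.8731). The spectral radius is the largest modulus: r(A) ≈ 4.2664. (Cross-check: r(A) ≤ ||A||_2 ≈ 8.7601; equality holds whenever A is normal, though it can also hold for some non-normal A.)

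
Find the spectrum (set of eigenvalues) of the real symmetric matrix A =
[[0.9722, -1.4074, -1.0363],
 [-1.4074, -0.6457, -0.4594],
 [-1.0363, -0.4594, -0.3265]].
sigma(A) ≈ {-2, 0, 2}

A is real symmetric, so its spectrum consists of real eigenvalues. Expanding the characteristic polynomial of the displayed matrix gives
  det(λ I - A) = p(λ) = λ^3 + (0)λ^2 + (-4)λ + (0).
Solving p(λ) = 0 yields eigenvalues ≈ -2, 0, 2. (A is shown rounded to 4 decimals, so these recover the underlying integer eigenvalues to within that precision.)
Verification: the trace of A = 0 equals the sum of eigenvalues 0, and det(A) ≈ -0.0001 matches the eigenvalue product 0.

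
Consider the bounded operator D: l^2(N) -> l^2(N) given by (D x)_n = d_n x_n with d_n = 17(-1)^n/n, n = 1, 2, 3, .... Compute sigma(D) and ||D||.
sigma(D) = {17(-1)^n/n : n ≥ 1} ∪ {0}; ||D|| = 17

A bounded diagonal operator on l^2 with diagonal entries d_n has spectrum equal to the closure of {d_n : n ≥ 1}: every d_n is an eigenvalue (with eigenvector e_n), so {d_n} ⊂ sigma(D); the spectrum is closed, so its closure is too; and for lambda not in the closure, (D - lambda I) has bounded inverse (the diagonal entries 1/(d_n - lambda) are bounded). For our sequence d_n = 17(-1)^n/n, n = 1, 2, 3, ...:
  - {d_n} = {17(-1)^n/n : n ≥ 1}; the only limit point is 0
  - closure = {17(-1)^n/n : n ≥ 1} ∪ {0}
For the norm: a diagonal operator has ||D|| = sup_n |d_n|. Here |d_n| = 17/n is decreasing, so sup_n |d_n| = |d_1| = 17. So ||D|| = 17.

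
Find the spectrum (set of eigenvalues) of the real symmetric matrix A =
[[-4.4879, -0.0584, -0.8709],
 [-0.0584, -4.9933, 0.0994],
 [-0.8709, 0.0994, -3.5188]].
sigma(A) ≈ {-5, -3} (-5 with multiplicity 2)

A is real symmetric, so its spectrum consists of real eigenvalues. Expanding the characteristic polynomial of the displayed matrix gives
  det(λ I - A) = p(λ) = λ^3 + (13)λ^2 + (55)λ + (75).
Solving p(λ) = 0 yields eigenvalues ≈ -5, -5, -3. (A is shown rounded to 4 decimals, so these recover the underlying integer eigenvalues to within that precision.)
Verification: the trace of A = -13 equals the sum of eigenvalues -13, and det(A) ≈ -75.0006 matches the eigenvalue product -75.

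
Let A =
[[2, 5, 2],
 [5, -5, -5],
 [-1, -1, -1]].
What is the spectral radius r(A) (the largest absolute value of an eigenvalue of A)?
r(A) ≈ 7.9346

The eigenvalues of A are the roots of its characteristic polynomial. With M = A (coefficients from the trace, the sum of principal 2x2 minors, and det A):
  p(λ) = det(λ I - M) = λ^3 + 4λ^2 - 35λ - 30.
No integer candidate from the rational root theorem (±divisors of 30) is a root, so the roots are irrational. The cubic discriminant is Δ = 250080 > 0, so there are three distinct real roots. p(-8) = -6 and p(-7) = 68 have opposite signs, so a root lies in (-8, -7); Newton's method refines it to λ ≈ -7.9346. p(-1) = 8 and p(0) = -30 have opposite signs, so a root lies in (-1, 0); Newton's method refines it to λ ≈ -0.7988. p(4) = -42 and p(5) = 20 have opposite signs, so a root lies in (4, 5); Newton's method refines it to λ ≈ 4.7334. Check (Vieta): the three roots sum to -4, matching tr M = -4.
Thus the eigenvalues (to 4 decimals) are -7.9346 (modulus 7.9346); -0.7988 (modulus 0.7988); 4.7334 (modulus 4.7334). The spectral radius is the largest modulus: r(A) ≈ 7.9346. (Cross-check: r(A) ≤ ||A||_2 ≈ 9.3529; equality holds whenever A is normal, though it can also hold for some non-normal A.)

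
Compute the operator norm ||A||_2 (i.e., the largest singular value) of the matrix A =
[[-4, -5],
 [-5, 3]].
||A||_2 = sqrt((75 + sqrt(149))/2) ≈ 6.6033 (= sqrt(largest eigenvalue of A^T A))

||A||_2 = sigma_max(A) = sqrt(lambda_max(A^T A)). Form the symmetric matrix M = A^T A =
[[41, 5],
 [5, 34]].
Its characteristic polynomial (trace, determinant of M give the coefficients) is
  p(λ) = det(λ I - M) = λ^2 - 75λ + 1369.
For λ^2 - 75λ + 1369 the discriminant is 149. It is nonnegative but not a perfect square, so the roots are real and irrational: λ = (75 ± sqrt(149))/2 ≈ 43.6033, 31.3967.
So the eigenvalues of A^T A are ≈ 31.3967, 43.6033 (all ≥ 0, as they must be for A^T A). The largest is λ_max = (75 + sqrt(149))/2 ≈ 43.6033, hence ||A||_2 = sqrt(λ_max) = sqrt((75 + sqrt(149))/2) ≈ 6.6033.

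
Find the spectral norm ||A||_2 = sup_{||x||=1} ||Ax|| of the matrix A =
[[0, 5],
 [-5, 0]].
||A||_2 = 5 (= sqrt(largest eigenvalue of A^T A))

||A||_2 = sigma_max(A) = sqrt(lambda_max(A^T A)). Form the symmetric matrix M = A^T A =
[[25, 0],
 [0, 25]].
Its characteristic polynomial (trace, determinant of M give the coefficients) is
  p(λ) = det(λ I - M) = λ^2 - 50λ + 625.
For λ^2 - 50λ + 625 the discriminant is 0. It is a perfect square (0^2), so the roots are rational: λ = (50 ± 0)/2 = 25, 25.
So the eigenvalues of A^T A are ≈ 25, 25 (all ≥ 0, as they must be for A^T A). The largest is λ_max = 25, hence ||A||_2 = sqrt(λ_max) = 5.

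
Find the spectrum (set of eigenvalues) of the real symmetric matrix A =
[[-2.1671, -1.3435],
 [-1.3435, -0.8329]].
sigma(A) ≈ {-3, 0}

A is real symmetric, so its spectrum consists of real eigenvalues. Expanding the characteristic polynomial of the displayed matrix gives
  det(λ I - A) = p(λ) = λ^2 + (3)λ + (0).
Solving p(λ) = 0 yields eigenvalues ≈ -3, 0. (A is shown rounded to 4 decimals, so these recover the underlying integer eigenvalues to within that precision.)
Verification: the trace of A = -3 equals the sum of eigenvalues -3, and det(A) ≈ -0.0000 matches the eigenvalue product 0.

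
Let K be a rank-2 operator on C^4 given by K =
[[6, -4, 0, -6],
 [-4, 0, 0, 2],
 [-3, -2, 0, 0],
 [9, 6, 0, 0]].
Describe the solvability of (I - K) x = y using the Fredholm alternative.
(I - K) is invertible (det(I - K) = 21 ≠ 0), so for every y in C^4 the equation (I - K) x = y has a unique solution.

K has rank 2 and factors as K = U V^T = u1 v1^T + u2 v2^T with u1 = (1, -1, -1, 3), v1 = (3, 2, 0, 0), u2 = (3, -1, 0, 0), v2 = (1, -2, 0, -2) (multiplying out reproduces the displayed K). The nonzero eigenvalues of U V^T coincide with those of the 2 x 2 matrix G = V^T U = [[v1·u1, v1·u2], [v2·u1, v2·u2]] = [[1, 7], [-3, 5]], and by the Sylvester determinant identity det(I_4 - U V^T) = det(I_2 - V^T U) = det([[0, -7], [3, -4]]) = (0)(-4) - (-7)(3) = 21. (Direct check: I - K =
[[-5, 4, 0, 6],
 [4, 1, 0, -2],
 [3, 2, 1, 0],
 [-9, -6, 0, 1]]
has determinant 21.) The finite-dimensional Fredholm alternative says: either (I - K) is invertible, or ker(I - K) ≠ {0} and then range(I - K) = ker((I - K)^*)^⊥, with dim ker(I - K) = dim ker((I - K)^*). Since det(I - K) ≠ 0, 1 is not an eigenvalue of K and ker(I - K) = {0}, so we are in the first case: for every y there is a unique x = (I - K)^(-1) y. (Explicitly, by the Woodbury identity, (I - U V^T)^(-1) = I + U (I_2 - G)^(-1) V^T.)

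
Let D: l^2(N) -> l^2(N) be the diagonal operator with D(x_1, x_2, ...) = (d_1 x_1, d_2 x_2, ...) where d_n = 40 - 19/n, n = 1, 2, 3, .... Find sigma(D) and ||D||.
sigma(D) = {40 - 19/n : n ≥ 1} ∪ {40}; ||D|| = 40

A bounded diagonal operator on l^2 with diagonal entries d_n has spectrum equal to the closure of {d_n : n ≥ 1}: every d_n is an eigenvalue (with eigenvector e_n), so {d_n} ⊂ sigma(D); the spectrum is closed, so its closure is too; and for lambda not in the closure, (D - lambda I) has bounded inverse (the diagonal entries 1/(d_n - lambda) are bounded). For our sequence d_n = 40 - 19/n, n = 1, 2, 3, ...:
  - {d_n} = {40 - 19/n : n ≥ 1}; the only limit point is 40
  - closure = {40 - 19/n : n ≥ 1} ∪ {40}
For the norm: a diagonal operator has ||D|| = sup_n |d_n|. Here d_n = 40 - 19/n increases monotonically from d_1 = 21 toward 40, with all terms in [21, 40); so sup_n |d_n| = 40 (the supremum is the limit, not attained). So ||D|| = 40.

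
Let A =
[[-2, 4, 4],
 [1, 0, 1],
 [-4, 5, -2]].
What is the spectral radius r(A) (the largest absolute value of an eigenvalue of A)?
r(A) ≈ 4.1922

The eigenvalues of A are the roots of its characteristic polynomial. With M = A (coefficients from the trace, the sum of principal 2x2 minors, and det A):
  p(λ) = det(λ I - M) = λ^3 + 4λ^2 + 11λ - 22.
No integer candidate from the rational root theorem (±divisors of 22) is a root, so the roots are irrational. The cubic discriminant is Δ = -28248 < 0, so there is one real root and a complex-conjugate pair. p(1) = -6 and p(2) = 24 have opposite signs, so a root lies in (1, 2); Newton's method refines it to λ ≈ 1.2518. Dividing out (λ - (1.2518)) leaves approximately λ^2 + 5.2518λ + 17.5744. For λ^2 + 5.2518λ + 17.5744 the discriminant is -42.7158. It is negative, so the remaining roots are the complex-conjugate pair λ ≈ -2.6259 ± 3.2679i. Their product equals the constant term, so |λ|^2 ≈ 17.5744 and |λ| ≈ 4.1922.
Thus the eigenvalues (to 4 decimals) are 1.2518 (modulus 1.2518); -2.6259 ± 3.2679i (modulus 4.1922). The spectral radius is the largest modulus: r(A) ≈ 4.1922. (Cross-check: r(A) ≤ ||A||_2 ≈ 7.8232; equality holds whenever A is normal, though it can also hold for some non-normal A.)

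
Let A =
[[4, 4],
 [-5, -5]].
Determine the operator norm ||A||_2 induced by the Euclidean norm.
||A||_2 = sqrt(82) ≈ 9.0554 (= sqrt(largest eigenvalue of A^T A))

||A||_2 = sigma_max(A) = sqrt(lambda_max(A^T A)). Form the symmetric matrix M = A^T A =
[[41, 41],
 [41, 41]].
Its characteristic polynomial (trace, determinant of M give the coefficients) is
  p(λ) = det(λ I - M) = λ^2 - 82λ.
For λ^2 - 82λ the discriminant is 6724. It is a perfect square (82^2), so the roots are rational: λ = (82 ± 82)/2 = 82, 0.
So the eigenvalues of A^T A are ≈ 0, 82 (all ≥ 0, as they must be for A^T A). The largest is λ_max = 82, hence ||A||_2 = sqrt(λ_max) = sqrt(82) ≈ 9.0554.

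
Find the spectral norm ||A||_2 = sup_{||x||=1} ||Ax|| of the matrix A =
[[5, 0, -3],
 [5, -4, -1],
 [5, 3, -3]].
||A||_2 ≈ 9.5867 (= sqrt(largest eigenvalue of A^T A))

||A||_2 = sigma_max(A) = sqrt(lambda_max(A^T A)). Form the symmetric matrix M = A^T A =
[[75, -5, -35],
 [-5, 25, -5],
 [-35, -5, 19]].
Its characteristic polynomial (trace, sum of principal 2x2 minors, determinant of M give the coefficients) is
  p(λ) = det(λ I - M) = λ^3 - 119λ^2 + 2500λ - 900.
No integer candidate from the rational root theorem (±divisors of 900) is a root, so the roots are irrational. The cubic discriminant is Δ = 24737307600 > 0, so there are three distinct real roots. p(0) = -900 and p(1) = 1482 have opposite signs, so a root lies in (0, 1); Newton's method refines it to λ ≈ 0.3664. p(26) = 1232 and p(27) = -468 have opposite signs, so a root lies in (26, 27); Newton's method refines it to λ ≈ 26.7293. p(91) = -5268 and p(92) = 572 have opposite signs, so a root lies in (91, 92); Newton's method refines it to λ ≈ 91.9044. Check (Vieta): the three roots sum to 119, matching tr M = 119.
So the eigenvalues of A^T A are ≈ 0.3664, 26.7293, 91.9044 (all ≥ 0, as they must be for A^T A). The largest is λ_max ≈ 91.9044, hence ||A||_2 = sqrt(λ_max) ≈ 9.5867.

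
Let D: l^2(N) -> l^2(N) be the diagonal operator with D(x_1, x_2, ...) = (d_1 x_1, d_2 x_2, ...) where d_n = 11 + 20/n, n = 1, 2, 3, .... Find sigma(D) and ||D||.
sigma(D) = {11 + 20/n : n ≥ 1} ∪ {11}; ||D|| = 31

A bounded diagonal operator on l^2 with diagonal entries d_n has spectrum equal to the closure of {d_n : n ≥ 1}: every d_n is an eigenvalue (with eigenvector e_n), so {d_n} ⊂ sigma(D); the spectrum is closed, so its closure is too; and for lambda not in the closure, (D - lambda I) has bounded inverse (the diagonal entries 1/(d_n - lambda) are bounded). For our sequence d_n = 11 + 20/n, n = 1, 2, 3, ...:
  - {d_n} = {11 + 20/n : n ≥ 1}; the only limit point is 11
  - closure = {11 + 20/n : n ≥ 1} ∪ {11}
For the norm: a diagonal operator has ||D|| = sup_n |d_n|. Here d_n = 11 + 20/n is positive and decreasing, so sup_n |d_n| = d_1 = 11 + 20 = 31. So ||D|| = 31.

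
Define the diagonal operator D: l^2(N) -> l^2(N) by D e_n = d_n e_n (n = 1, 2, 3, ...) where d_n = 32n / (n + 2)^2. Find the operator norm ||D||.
||D|| = 4 (attained at n = 2)

For D diagonal, ||D|| = sup_n |d_n|. Treat f(x) = 32x / (x + 2)^2 for real x > 0. By the quotient rule, f'(x) = 32(2 - x)/(x + 2)^3, which is positive for x < 2 and negative for x > 2. So f has a unique maximum at x = 2, and since 2 is a positive integer, the supremum over n ≥ 1 is attained at n = 2: d_2 = 32·2/(2 + 2)^2 = 32·2/16 = 4. Hence ||D|| = 4.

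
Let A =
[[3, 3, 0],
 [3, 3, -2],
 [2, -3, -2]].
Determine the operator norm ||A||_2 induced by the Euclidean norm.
||A||_2 ≈ 6.1795 (= sqrt(largest eigenvalue of A^T A))

||A||_2 = sigma_max(A) = sqrt(lambda_max(A^T A)). Form the symmetric matrix M = A^T A =
[[22, 12, -10],
 [12, 27, 0],
 [-10, 0, 8]].
Its characteristic polynomial (trace, sum of principal 2x2 minors, determinant of M give the coefficients) is
  p(λ) = det(λ I - M) = λ^3 - 57λ^2 + 742λ - 900.
No integer candidate from the rational root theorem (±divisors of 900) is a root, so the roots are irrational. The cubic discriminant is Δ = 151306484 > 0, so there are three distinct real roots. p(1) = -214 and p(2) = 364 have opposite signs, so a root lies in (1, 2); Newton's method refines it to λ ≈ 1.3495. p(17) = 154 and p(18) = -180 have opposite signs, so a root lies in (17, 18); Newton's method refines it to λ ≈ 17.4645. p(38) = -140 and p(39) = 660 have opposite signs, so a root lies in (38, 39); Newton's method refines it to λ ≈ 38.186. Check (Vieta): the three roots sum to 57, matching tr M = 57.
So the eigenvalues of A^T A are ≈ 1.3495, 17.4645, 38.186 (all ≥ 0, as they must be for A^T A). The largest is λ_max ≈ 38.186, hence ||A||_2 = sqrt(λ_max) ≈ 6.1795.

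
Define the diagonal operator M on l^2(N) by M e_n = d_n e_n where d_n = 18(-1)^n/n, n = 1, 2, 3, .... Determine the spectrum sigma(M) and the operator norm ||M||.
sigma(M) = {18(-1)^n/n : n ≥ 1} ∪ {0}; ||M|| = 18

A bounded diagonal operator on l^2 with diagonal entries d_n has spectrum equal to the closure of {d_n : n ≥ 1}: every d_n is an eigenvalue (with eigenvector e_n), so {d_n} ⊂ sigma(M); the spectrum is closed, so its closure is too; and for lambda not in the closure, (M - lambda I) has bounded inverse (the diagonal entries 1/(d_n - lambda) are bounded). For our sequence d_n = 18(-1)^n/n, n = 1, 2, 3, ...:
  - {d_n} = {18(-1)^n/n : n ≥ 1}; the only limit point is 0
  - closure = {18(-1)^n/n : n ≥ 1} ∪ {0}
For the norm: a diagonal operator has ||M|| = sup_n |d_n|. Here |d_n| = 18/n is decreasing, so sup_n |d_n| = |d_1| = 18. So ||M|| = 18.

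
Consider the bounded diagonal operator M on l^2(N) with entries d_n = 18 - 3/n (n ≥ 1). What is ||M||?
||M|| = 18

For a diagonal operator on l^2 with entries d_n, ||M|| = sup_n |d_n|. Here d_1 = 15, d_2 = 33/2, ..., and d_n = 18 - 3/n increases monotonically toward 18. All terms lie in [15, 18), so |d_n| = d_n and the supremum is the limit 18, which is not attained by any individual d_n. Hence ||M|| = 18.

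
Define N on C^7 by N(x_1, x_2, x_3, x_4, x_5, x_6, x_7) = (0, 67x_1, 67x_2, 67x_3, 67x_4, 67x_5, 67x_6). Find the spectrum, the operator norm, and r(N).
sigma(N) = {0}; ||N|| = 67; r(N) = 0. (N is nilpotent with N^7 = 0.)

On C^7, N is a strictly lower-triangular matrix with 67 on the subdiagonal and zeros elsewhere, so its characteristic polynomial is lambda^7 and every eigenvalue is 0: sigma(N) = {0}. For the operator norm, N e_i = 67e_{i+1} for i = 1, ..., 6 and N e_7 = 0, so the singular values of N are 67 (with multiplicity 6) and 0; hence ||N|| = 67. The spectral radius r(N) = max|lambda| = 0. Note ||N|| > r(N) — characteristic of non-normal nilpotent operators. Indeed N^7 = 0.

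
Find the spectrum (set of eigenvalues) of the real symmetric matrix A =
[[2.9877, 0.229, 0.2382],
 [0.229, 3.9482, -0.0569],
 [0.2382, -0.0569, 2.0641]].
sigma(A) ≈ {2, 3, 4}

A is real symmetric, so its spectrum consists of real eigenvalues. Expanding the characteristic polynomial of the displayed matrix gives
  det(λ I - A) = p(λ) = λ^3 + (-9)λ^2 + (26)λ + (-24).
Solving p(λ) = 0 yields eigenvalues ≈ 2, 3, 4. (A is shown rounded to 4 decimals, so these recover the underlying integer eigenvalues to within that precision.)
Verification: the trace of A = 9 equals the sum of eigenvalues 9, and det(A) ≈ 24.0001 matches the eigenvalue product 24.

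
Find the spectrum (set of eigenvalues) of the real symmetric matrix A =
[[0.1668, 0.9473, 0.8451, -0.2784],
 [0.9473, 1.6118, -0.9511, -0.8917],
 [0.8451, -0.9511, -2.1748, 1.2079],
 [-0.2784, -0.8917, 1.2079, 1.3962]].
sigma(A) ≈ {-3, 0, 1, 3}

A is real symmetric, so its spectrum consists of real eigenvalues. Expanding the characteristic polynomial of the displayed matrix gives
  det(λ I - A) = p(λ) = λ^4 + (-1)λ^3 + (-9)λ^2 + (9)λ + (0).
Solving p(λ) = 0 yields eigenvalues ≈ -3, 0, 1, 3. (A is shown rounded to 4 decimals, so these recover the underlying integer eigenvalues to within that precision.)
Verification: the trace of A = 1 equals the sum of eigenvalues 1, and det(A) ≈ 0.0000 matches the eigenvalue product 0.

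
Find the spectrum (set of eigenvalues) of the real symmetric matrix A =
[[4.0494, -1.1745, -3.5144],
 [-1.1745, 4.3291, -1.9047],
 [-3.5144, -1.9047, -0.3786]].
sigma(A) ≈ {-3, 5, 6}

A is real symmetric, so its spectrum consists of real eigenvalues. Expanding the characteristic polynomial of the displayed matrix gives
  det(λ I - A) = p(λ) = λ^3 + (-8)λ^2 + (-3)λ + (89.9981).
Solving p(λ) = 0 yields eigenvalues ≈ -3, 5, 6. (A is shown rounded to 4 decimals, so these recover the underlying integer eigenvalues to within that precision.)
Verification: the trace of A = 8 equals the sum of eigenvalues 8, and det(A) ≈ -89.9981 matches the eigenvalue product -90.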